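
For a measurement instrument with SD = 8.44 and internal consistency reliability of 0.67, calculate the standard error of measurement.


SEM = SD * sqrt(1 - rxx)
SEM = 8.44 * sqrt(1 - 0.67)
SEM = 8.44 * sqrt(0.33) = 8.44 * 0.574456
SEM = 4.8484

4.8484


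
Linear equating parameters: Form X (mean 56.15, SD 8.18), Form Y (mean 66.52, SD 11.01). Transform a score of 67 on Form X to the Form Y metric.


slope = SD_Y / SD_X = 11.01 / 8.18 ~ 1.346
intercept = mean_Y - slope * mean_X = 66.52 - (11.01 / 8.18) * 56.15 ~ -9.056
Y = slope * X + intercept. To avoid rounding drift from the rounded slope/intercept, evaluate the equivalent form Y = mean_Y + SD_Y * (X - mean_X) / SD_X at full precision:
Y = 66.52 + 11.01 * (67 - 56.15) / 8.18
Y = 66.52 + 11.01 * 10.85 / 8.18
Y = 66.52 + 119.4585 / 8.18
Y = 66.52 + 14.6037
Y = 81.1237

81.1237


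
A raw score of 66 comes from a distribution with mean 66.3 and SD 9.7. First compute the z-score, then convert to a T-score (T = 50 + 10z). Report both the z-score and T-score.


z = (X - mean) / SD = (66 - 66.3) / 9.7
z = -0.3 / 9.7
z = -0.0309
T-score = T = 50 + 10z
Carry z at full precision (z = -0.3 / 9.7) into the conversion:
T-score = 50 + 10 * (-0.3 / 9.7) = 50 + -3 / 9.7
T-score = 50 + -0.3093
T-score = 49.6907

49.6907


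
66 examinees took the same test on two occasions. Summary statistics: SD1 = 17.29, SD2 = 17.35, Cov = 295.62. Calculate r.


r = cov(X,Y) / (SD_X * SD_Y)
r = 295.62 / (17.29 * 17.35)
r = 295.62 / 299.9815
r = 0.9855

0.9855


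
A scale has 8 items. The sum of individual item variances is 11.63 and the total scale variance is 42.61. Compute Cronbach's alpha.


alpha = (k/(k-1)) * (1 - sum(si^2)/s_total^2)
= (8/7) * (1 - 11.63/42.61)
alpha = 0.8309

0.8309


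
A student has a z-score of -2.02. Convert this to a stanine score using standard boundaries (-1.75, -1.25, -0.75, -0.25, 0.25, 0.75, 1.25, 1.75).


Stanine boundaries: [-1.75, -1.25, -0.75, -0.25, 0.25, 0.75, 1.25, 1.75]
z = -2.02
Check each boundary:
  z < -1.75
  z < -1.25
  z < -0.75
  z < -0.25
  z < 0.25
  z < 0.75
  z < 1.25
  z < 1.75
Highest qualifying boundary gives stanine = 1

1


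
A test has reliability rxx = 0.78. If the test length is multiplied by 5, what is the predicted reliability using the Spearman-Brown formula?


r_new = (n * rxx) / (1 + (n-1) * rxx)
r_new = (5 * 0.78) / (1 + 4 * 0.78)
r_new = 3.9 / 4.12
r_new = 0.9466

0.9466


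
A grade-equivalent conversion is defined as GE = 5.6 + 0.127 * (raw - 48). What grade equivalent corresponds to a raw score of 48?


raw - median = 48 - 48 = 0
slope * diff = 0.127 * 0 = 0.0
GE = 5.6 + 0.0
GE = 5.6

5.6


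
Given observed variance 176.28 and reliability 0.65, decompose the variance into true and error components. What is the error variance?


var_true = rxx * var_obs = 0.65 * 176.28 = 114.582
var_error = var_obs - var_true
var_error = 176.28 - 114.582
var_error = 61.698

61.698


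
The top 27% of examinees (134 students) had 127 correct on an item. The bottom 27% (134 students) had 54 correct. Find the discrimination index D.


p_upper = 127/134 = 0.9478
p_lower = 54/134 = 0.403
D = 0.9478 - 0.403 = 0.5448

0.5448


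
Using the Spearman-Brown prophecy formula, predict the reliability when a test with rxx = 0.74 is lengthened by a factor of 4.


r_new = (n * rxx) / (1 + (n-1) * rxx)
r_new = (4 * 0.74) / (1 + 3 * 0.74)
r_new = 2.96 / 3.22
r_new = 0.9193

0.9193


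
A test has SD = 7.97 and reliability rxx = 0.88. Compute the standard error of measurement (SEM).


SEM = SD * sqrt(1 - rxx)
SEM = 7.97 * sqrt(1 - 0.88)
SEM = 7.97 * sqrt(0.12) = 7.97 * 0.34641
SEM = 2.7609

2.7609


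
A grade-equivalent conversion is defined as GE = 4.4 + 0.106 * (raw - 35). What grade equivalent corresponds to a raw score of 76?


raw - median = 76 - 35 = 41
slope * diff = 0.106 * 41 = 4.346
GE = 4.4 + 4.346
GE = 8.746

8.746


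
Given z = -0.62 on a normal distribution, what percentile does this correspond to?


CDF(z) = 0.5 * (1 + erf(z/sqrt(2)))
erf(-0.4384) = -0.4647
CDF = 0.2676
Percentile rank = 0.2676 * 100 = 26.76

26.76


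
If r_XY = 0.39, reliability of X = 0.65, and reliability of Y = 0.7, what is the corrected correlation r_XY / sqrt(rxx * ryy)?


r_corrected = rxy / sqrt(rxx * ryy)
= 0.39 / sqrt(0.65 * 0.7)
= 0.39 / sqrt(0.455)
= 0.39 / 0.674537
r_corrected = 0.5782

0.5782


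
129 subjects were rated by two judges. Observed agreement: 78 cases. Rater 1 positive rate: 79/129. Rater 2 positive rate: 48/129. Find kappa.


P_o = 78/129 = 0.604651
P_e = (79*48 + 50*81) / 16641 = 0.471246
kappa = (P_o - P_e) / (1 - P_e)
kappa = (0.604651 - 0.471246) / (1 - 0.471246)
kappa = 0.2523

0.2523


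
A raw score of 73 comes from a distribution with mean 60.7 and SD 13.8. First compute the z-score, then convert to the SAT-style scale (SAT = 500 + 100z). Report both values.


z = (X - mean) / SD = (73 - 60.7) / 13.8
z = 12.3 / 13.8
z = 0.8913
SAT-scale = SAT = 500 + 100z
Carry z at full precision (z = 12.3 / 13.8) into the conversion:
SAT-scale = 500 + 100 * (12.3 / 13.8) = 500 + 1230 / 13.8
SAT-scale = 500 + 89.1304
SAT-scale = 589.1304

589.1304


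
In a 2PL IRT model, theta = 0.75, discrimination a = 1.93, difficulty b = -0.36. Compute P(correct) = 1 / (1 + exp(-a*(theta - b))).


a*(theta - b) = 1.93 * (0.75 - -0.36) = 2.1423
exp(-2.1423) = 0.1174
P = 1 / (1 + 0.1174)
P = 0.8949

0.8949


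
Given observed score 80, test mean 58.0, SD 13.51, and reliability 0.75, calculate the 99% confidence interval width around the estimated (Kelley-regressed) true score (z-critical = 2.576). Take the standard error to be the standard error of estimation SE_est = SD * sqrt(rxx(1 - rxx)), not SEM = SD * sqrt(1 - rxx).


True score estimate = 0.75*80 + 0.25*58.0 = 74.5
SE_est = SD * sqrt(rxx * (1 - rxx)) = 13.51 * sqrt(0.75 * 0.25) = 13.51 * sqrt(0.1875) = 5.850002
CI = T_est +/- z * SE_est, so width = 2 * z * SE_est = 2 * 2.576 * 5.850002
Width = 30.1392

30.1392


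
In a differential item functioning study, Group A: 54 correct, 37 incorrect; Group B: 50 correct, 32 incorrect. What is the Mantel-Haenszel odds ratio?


Odds_A = 54/37 = 1.4595
Odds_B = 50/32 = 1.5625
OR = Odds_A / Odds_B = 1.4595 / 1.5625
Exactly, OR = (54 * 32) / (37 * 50) = 1728 / 1850
OR = 0.9341

0.9341


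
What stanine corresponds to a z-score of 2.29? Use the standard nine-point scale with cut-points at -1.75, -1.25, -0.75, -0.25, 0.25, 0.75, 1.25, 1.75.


Stanine boundaries: [-1.75, -1.25, -0.75, -0.25, 0.25, 0.75, 1.25, 1.75]
z = 2.29
Check each boundary:
  z >= -1.75 -> could be stanine 2
  z >= -1.25 -> could be stanine 3
  z >= -0.75 -> could be stanine 4
  z >= -0.25 -> could be stanine 5
  z >= 0.25 -> could be stanine 6
  z >= 0.75 -> could be stanine 7
  z >= 1.25 -> could be stanine 8
  z >= 1.75 -> could be stanine 9
Highest qualifying boundary gives stanine = 9

9


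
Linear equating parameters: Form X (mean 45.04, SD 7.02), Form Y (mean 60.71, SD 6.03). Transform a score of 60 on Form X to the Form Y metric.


slope = SD_Y / SD_X = 6.03 / 7.02 ~ 0.859
intercept = mean_Y - slope * mean_X = 60.71 - (6.03 / 7.02) * 45.04 ~ 22.0218
Y = slope * X + intercept. To avoid rounding drift from the rounded slope/intercept, evaluate the equivalent form Y = mean_Y + SD_Y * (X - mean_X) / SD_X at full precision:
Y = 60.71 + 6.03 * (60 - 45.04) / 7.02
Y = 60.71 + 6.03 * 14.96 / 7.02
Y = 60.71 + 90.2088 / 7.02
Y = 60.71 + 12.8503
Y = 73.5603

73.5603


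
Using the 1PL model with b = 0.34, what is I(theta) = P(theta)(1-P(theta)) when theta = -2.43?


P = 1/(1+exp(-(-2.43-0.34))) = 0.059
I = P*(1-P) = 0.059 * 0.941
I = 0.0555

0.0555


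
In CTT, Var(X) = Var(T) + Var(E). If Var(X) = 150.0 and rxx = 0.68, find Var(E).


var_true = rxx * var_obs = 0.68 * 150.0 = 102.0
var_error = var_obs - var_true
var_error = 150.0 - 102.0
var_error = 48.0

48.0


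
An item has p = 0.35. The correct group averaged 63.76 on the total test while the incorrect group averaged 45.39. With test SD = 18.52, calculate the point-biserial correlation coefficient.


q = 1 - p = 0.65
rpb = ((M1 - M0) / SD) * sqrt(p * q)
rpb = ((63.76 - 45.39) / 18.52) * sqrt(0.35 * 0.65)
rpb = 0.4731

0.4731


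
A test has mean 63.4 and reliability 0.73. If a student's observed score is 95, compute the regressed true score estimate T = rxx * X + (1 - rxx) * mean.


T_est = rxx * X + (1 - rxx) * mean
T_est = 0.73 * 95 + 0.27 * 63.4
T_est = 69.35 + 17.118
T_est = 86.468

86.468


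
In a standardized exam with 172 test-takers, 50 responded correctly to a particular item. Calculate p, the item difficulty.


Item difficulty p = number correct / total examinees
p = 50 / 172
p = 0.2907

0.2907


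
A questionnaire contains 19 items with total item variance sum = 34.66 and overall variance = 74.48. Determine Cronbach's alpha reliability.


alpha = (k/(k-1)) * (1 - sum(si^2)/s_total^2)
= (19/18) * (1 - 34.66/74.48)
alpha = 0.5643

0.5643


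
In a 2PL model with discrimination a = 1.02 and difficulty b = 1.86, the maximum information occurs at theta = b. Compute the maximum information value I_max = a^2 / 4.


For 2PL, max info at theta = b = 1.86
I_max = a^2 / 4 = 1.02^2 / 4
= 1.0404 / 4
I_max = 0.2601

0.2601


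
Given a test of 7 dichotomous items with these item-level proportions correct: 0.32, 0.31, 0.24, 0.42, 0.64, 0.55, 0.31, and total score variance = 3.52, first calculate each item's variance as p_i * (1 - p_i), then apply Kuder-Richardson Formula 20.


For each item, compute p_i * q_i:
  Item 1: 0.32 * 0.68 = 0.2176
  Item 2: 0.31 * 0.69 = 0.2139
  Item 3: 0.24 * 0.76 = 0.1824
  Item 4: 0.42 * 0.58 = 0.2436
  Item 5: 0.64 * 0.36 = 0.2304
  Item 6: 0.55 * 0.45 = 0.2475
  Item 7: 0.31 * 0.69 = 0.2139
Sum(p_i * q_i) = 0.2176 + 0.2139 + 0.1824 + 0.2436 + 0.2304 + 0.2475 + 0.2139 = 1.5493
KR-20 = (k/(k-1)) * (1 - Sum(p_i*q_i) / Var_total)
= (7/6) * (1 - 1.5493/3.52)
= 1.1667 * 0.5599
KR-20 = 0.6532

0.6532


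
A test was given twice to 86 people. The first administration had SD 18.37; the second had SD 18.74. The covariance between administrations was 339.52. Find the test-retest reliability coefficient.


r = cov(X,Y) / (SD_X * SD_Y)
r = 339.52 / (18.37 * 18.74)
r = 339.52 / 344.2538
r = 0.9862

0.9862


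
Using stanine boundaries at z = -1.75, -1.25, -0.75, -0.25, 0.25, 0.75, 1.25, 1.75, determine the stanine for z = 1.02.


Stanine boundaries: [-1.75, -1.25, -0.75, -0.25, 0.25, 0.75, 1.25, 1.75]
z = 1.02
Check each boundary:
  z >= -1.75 -> could be stanine 2
  z >= -1.25 -> could be stanine 3
  z >= -0.75 -> could be stanine 4
  z >= -0.25 -> could be stanine 5
  z >= 0.25 -> could be stanine 6
  z >= 0.75 -> could be stanine 7
  z < 1.25
  z < 1.75
Highest qualifying boundary gives stanine = 7

7


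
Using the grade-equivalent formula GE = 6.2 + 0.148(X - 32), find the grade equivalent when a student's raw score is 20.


raw - median = 20 - 32 = -12
slope * diff = 0.148 * -12 = -1.776
GE = 6.2 + -1.776
GE = 4.424

4.424


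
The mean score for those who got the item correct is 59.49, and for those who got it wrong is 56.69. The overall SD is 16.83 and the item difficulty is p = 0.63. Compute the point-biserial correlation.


q = 1 - p = 0.37
rpb = ((M1 - M0) / SD) * sqrt(p * q)
rpb = ((59.49 - 56.69) / 16.83) * sqrt(0.63 * 0.37)
rpb = 0.0803

0.0803


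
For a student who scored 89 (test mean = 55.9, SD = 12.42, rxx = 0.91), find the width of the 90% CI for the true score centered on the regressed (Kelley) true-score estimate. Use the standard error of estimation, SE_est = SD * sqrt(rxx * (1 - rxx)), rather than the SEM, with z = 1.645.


True score estimate = 0.91*89 + 0.09*55.9 = 86.021
SE_est = SD * sqrt(rxx * (1 - rxx)) = 12.42 * sqrt(0.91 * 0.09) = 12.42 * sqrt(0.0819) = 3.554377
CI = T_est +/- z * SE_est, so width = 2 * z * SE_est = 2 * 1.645 * 3.554377
Width = 11.6939

11.6939


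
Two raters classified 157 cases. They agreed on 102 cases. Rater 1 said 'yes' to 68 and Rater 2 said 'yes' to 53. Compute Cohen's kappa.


P_o = 102/157 = 0.649682
P_e = (68*53 + 89*104) / 24649 = 0.521725
kappa = (P_o - P_e) / (1 - P_e)
kappa = (0.649682 - 0.521725) / (1 - 0.521725)
kappa = 0.2675

0.2675


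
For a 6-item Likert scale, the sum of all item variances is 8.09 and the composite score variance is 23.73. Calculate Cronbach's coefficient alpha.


alpha = (k/(k-1)) * (1 - sum(si^2)/s_total^2)
= (6/5) * (1 - 8.09/23.73)
alpha = 0.7909

0.7909


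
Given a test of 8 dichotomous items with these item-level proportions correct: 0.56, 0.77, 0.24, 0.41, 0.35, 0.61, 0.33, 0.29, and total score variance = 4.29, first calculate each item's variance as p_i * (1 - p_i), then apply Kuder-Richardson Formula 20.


For each item, compute p_i * q_i:
  Item 1: 0.56 * 0.44 = 0.2464
  Item 2: 0.77 * 0.23 = 0.1771
  Item 3: 0.24 * 0.76 = 0.1824
  Item 4: 0.41 * 0.59 = 0.2419
  Item 5: 0.35 * 0.65 = 0.2275
  Item 6: 0.61 * 0.39 = 0.2379
  Item 7: 0.33 * 0.67 = 0.2211
  Item 8: 0.29 * 0.71 = 0.2059
Sum(p_i * q_i) = 0.2464 + 0.1771 + 0.1824 + 0.2419 + 0.2275 + 0.2379 + 0.2211 + 0.2059 = 1.7402
KR-20 = (k/(k-1)) * (1 - Sum(p_i*q_i) / Var_total)
= (8/7) * (1 - 1.7402/4.29)
= 1.1429 * 0.5944
KR-20 = 0.6793

0.6793


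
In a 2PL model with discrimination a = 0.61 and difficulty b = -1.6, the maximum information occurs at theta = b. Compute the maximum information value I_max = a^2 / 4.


For 2PL, max info at theta = b = -1.6
I_max = a^2 / 4 = 0.61^2 / 4
= 0.3721 / 4
I_max = 0.093

0.093


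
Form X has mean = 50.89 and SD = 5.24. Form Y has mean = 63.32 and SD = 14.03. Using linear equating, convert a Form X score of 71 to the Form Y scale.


slope = SD_Y / SD_X = 14.03 / 5.24 ~ 2.6775
intercept = mean_Y - slope * mean_X = 63.32 - (14.03 / 5.24) * 50.89 ~ -72.937
Y = slope * X + intercept. To avoid rounding drift from the rounded slope/intercept, evaluate the equivalent form Y = mean_Y + SD_Y * (X - mean_X) / SD_X at full precision:
Y = 63.32 + 14.03 * (71 - 50.89) / 5.24
Y = 63.32 + 14.03 * 20.11 / 5.24
Y = 63.32 + 282.1433 / 5.24
Y = 63.32 + 53.8441
Y = 117.1641

117.1641


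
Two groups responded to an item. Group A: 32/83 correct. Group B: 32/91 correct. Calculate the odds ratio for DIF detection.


Odds_A = 32/51 = 0.6275
Odds_B = 32/59 = 0.5424
OR = Odds_A / Odds_B = 0.6275 / 0.5424
Exactly, OR = (32 * 59) / (51 * 32) = 1888 / 1632
OR = 1.1569

1.1569


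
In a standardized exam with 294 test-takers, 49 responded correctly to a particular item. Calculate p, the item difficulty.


Item difficulty p = number correct / total examinees
p = 49 / 294
p = 0.1667

0.1667


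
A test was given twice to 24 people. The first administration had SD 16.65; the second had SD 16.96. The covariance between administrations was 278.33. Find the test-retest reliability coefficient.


r = cov(X,Y) / (SD_X * SD_Y)
r = 278.33 / (16.65 * 16.96)
r = 278.33 / 282.384
r = 0.9856

0.9856


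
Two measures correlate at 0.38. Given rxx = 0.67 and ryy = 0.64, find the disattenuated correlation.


r_corrected = rxy / sqrt(rxx * ryy)
= 0.38 / sqrt(0.67 * 0.64)
= 0.38 / sqrt(0.4288)
= 0.38 / 0.654828
r_corrected = 0.5803

0.5803


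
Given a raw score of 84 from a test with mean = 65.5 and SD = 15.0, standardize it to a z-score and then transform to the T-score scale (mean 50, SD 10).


z = (X - mean) / SD = (84 - 65.5) / 15.0
z = 18.5 / 15.0
z = 1.2333
T-score = T = 50 + 10z
Carry z at full precision (z = 18.5 / 15.0) into the conversion:
T-score = 50 + 10 * (18.5 / 15.0) = 50 + 185 / 15.0
T-score = 50 + 12.3333
T-score = 62.3333

62.3333


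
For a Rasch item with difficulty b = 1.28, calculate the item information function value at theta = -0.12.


P = 1/(1+exp(-(-0.12-1.28))) = 0.1978
I = P*(1-P) = 0.1978 * 0.8022
I = 0.1587

0.1587


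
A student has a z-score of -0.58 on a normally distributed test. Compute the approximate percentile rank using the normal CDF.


CDF(z) = 0.5 * (1 + erf(z/sqrt(2)))
erf(-0.4101) = -0.4381
CDF = 0.281
Percentile rank = 0.281 * 100 = 28.1

28.1


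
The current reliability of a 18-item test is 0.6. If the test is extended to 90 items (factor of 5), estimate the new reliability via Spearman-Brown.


r_new = (n * rxx) / (1 + (n-1) * rxx)
r_new = (5 * 0.6) / (1 + 4 * 0.6)
r_new = 3.0 / 3.4
r_new = 0.8824

0.8824


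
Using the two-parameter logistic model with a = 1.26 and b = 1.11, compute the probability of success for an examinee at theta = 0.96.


a*(theta - b) = 1.26 * (0.96 - 1.11) = -0.189
exp(--0.189) = 1.208
P = 1 / (1 + 1.208)
P = 0.4529

0.4529


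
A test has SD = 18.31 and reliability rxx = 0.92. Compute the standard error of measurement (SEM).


SEM = SD * sqrt(1 - rxx)
SEM = 18.31 * sqrt(1 - 0.92)
SEM = 18.31 * sqrt(0.08) = 18.31 * 0.282843
SEM = 5.1789

5.1789


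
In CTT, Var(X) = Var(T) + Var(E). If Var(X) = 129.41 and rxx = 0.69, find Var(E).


var_true = rxx * var_obs = 0.69 * 129.41 = 89.2929
var_error = var_obs - var_true
var_error = 129.41 - 89.2929
var_error = 40.1171

40.1171


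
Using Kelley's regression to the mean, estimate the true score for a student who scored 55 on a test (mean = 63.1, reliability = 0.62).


T_est = rxx * X + (1 - rxx) * mean
T_est = 0.62 * 55 + 0.38 * 63.1
T_est = 34.1 + 23.978
T_est = 58.078

58.078


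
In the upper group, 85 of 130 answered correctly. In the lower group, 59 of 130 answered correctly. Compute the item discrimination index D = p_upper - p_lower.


p_upper = 85/130 = 0.6538
p_lower = 59/130 = 0.4538
D = 0.6538 - 0.4538 = 0.2

0.2


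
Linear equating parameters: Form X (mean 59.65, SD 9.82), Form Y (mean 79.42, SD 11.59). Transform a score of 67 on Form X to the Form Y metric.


slope = SD_Y / SD_X = 11.59 / 9.82 ~ 1.1802
intercept = mean_Y - slope * mean_X = 79.42 - (11.59 / 9.82) * 59.65 ~ 9.0184
Y = slope * X + intercept. To avoid rounding drift from the rounded slope/intercept, evaluate the equivalent form Y = mean_Y + SD_Y * (X - mean_X) / SD_X at full precision:
Y = 79.42 + 11.59 * (67 - 59.65) / 9.82
Y = 79.42 + 11.59 * 7.35 / 9.82
Y = 79.42 + 85.1865 / 9.82
Y = 79.42 + 8.6748
Y = 88.0948

88.0948


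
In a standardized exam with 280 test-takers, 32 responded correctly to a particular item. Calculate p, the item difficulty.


Item difficulty p = number correct / total examinees
p = 32 / 280
p = 0.1143

0.1143


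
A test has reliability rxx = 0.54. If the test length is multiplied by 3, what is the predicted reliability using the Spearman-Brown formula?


r_new = (n * rxx) / (1 + (n-1) * rxx)
r_new = (3 * 0.54) / (1 + 2 * 0.54)
r_new = 1.62 / 2.08
r_new = 0.7788

0.7788


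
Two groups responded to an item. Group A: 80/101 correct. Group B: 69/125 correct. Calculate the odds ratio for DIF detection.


Odds_A = 80/21 = 3.8095
Odds_B = 69/56 = 1.2321
OR = Odds_A / Odds_B = 3.8095 / 1.2321
Exactly, OR = (80 * 56) / (21 * 69) = 4480 / 1449
OR = 3.0918

3.0918


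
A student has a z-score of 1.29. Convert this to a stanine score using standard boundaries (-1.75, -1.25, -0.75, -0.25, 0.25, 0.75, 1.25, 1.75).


Stanine boundaries: [-1.75, -1.25, -0.75, -0.25, 0.25, 0.75, 1.25, 1.75]
z = 1.29
Check each boundary:
  z >= -1.75 -> could be stanine 2
  z >= -1.25 -> could be stanine 3
  z >= -0.75 -> could be stanine 4
  z >= -0.25 -> could be stanine 5
  z >= 0.25 -> could be stanine 6
  z >= 0.75 -> could be stanine 7
  z >= 1.25 -> could be stanine 8
  z < 1.75
Highest qualifying boundary gives stanine = 8

8


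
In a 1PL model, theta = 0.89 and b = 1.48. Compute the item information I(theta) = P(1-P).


P = 1/(1+exp(-(0.89-1.48))) = 0.3566
I = P*(1-P) = 0.3566 * 0.6434
I = 0.2294

0.2294


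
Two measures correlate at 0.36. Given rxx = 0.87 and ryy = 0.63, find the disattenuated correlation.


r_corrected = rxy / sqrt(rxx * ryy)
= 0.36 / sqrt(0.87 * 0.63)
= 0.36 / sqrt(0.5481)
= 0.36 / 0.740338
r_corrected = 0.4863

0.4863


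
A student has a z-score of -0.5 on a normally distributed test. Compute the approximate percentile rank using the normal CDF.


CDF(z) = 0.5 * (1 + erf(z/sqrt(2)))
erf(-0.3536) = -0.3829
CDF = 0.3085
Percentile rank = 0.3085 * 100 = 30.85

30.85


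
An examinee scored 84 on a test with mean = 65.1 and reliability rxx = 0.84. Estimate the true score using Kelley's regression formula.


T_est = rxx * X + (1 - rxx) * mean
T_est = 0.84 * 84 + 0.16 * 65.1
T_est = 70.56 + 10.416
T_est = 80.976

80.976


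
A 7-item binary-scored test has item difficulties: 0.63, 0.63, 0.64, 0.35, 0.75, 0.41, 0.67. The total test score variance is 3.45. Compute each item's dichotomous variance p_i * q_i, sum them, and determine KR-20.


For each item, compute p_i * q_i:
  Item 1: 0.63 * 0.37 = 0.2331
  Item 2: 0.63 * 0.37 = 0.2331
  Item 3: 0.64 * 0.36 = 0.2304
  Item 4: 0.35 * 0.65 = 0.2275
  Item 5: 0.75 * 0.25 = 0.1875
  Item 6: 0.41 * 0.59 = 0.2419
  Item 7: 0.67 * 0.33 = 0.2211
Sum(p_i * q_i) = 0.2331 + 0.2331 + 0.2304 + 0.2275 + 0.1875 + 0.2419 + 0.2211 = 1.5746
KR-20 = (k/(k-1)) * (1 - Sum(p_i*q_i) / Var_total)
= (7/6) * (1 - 1.5746/3.45)
= 1.1667 * 0.5436
KR-20 = 0.6342

0.6342


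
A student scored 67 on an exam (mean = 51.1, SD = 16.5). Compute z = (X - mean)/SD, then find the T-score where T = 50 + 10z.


z = (X - mean) / SD = (67 - 51.1) / 16.5
z = 15.9 / 16.5
z = 0.9636
T-score = T = 50 + 10z
Carry z at full precision (z = 15.9 / 16.5) into the conversion:
T-score = 50 + 10 * (15.9 / 16.5) = 50 + 159 / 16.5
T-score = 50 + 9.6364
T-score = 59.6364

59.6364


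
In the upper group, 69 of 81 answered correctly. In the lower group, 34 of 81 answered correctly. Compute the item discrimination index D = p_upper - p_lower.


p_upper = 69/81 = 0.8519
p_lower = 34/81 = 0.4198
D = 0.8519 - 0.4198 = 0.4321

0.4321


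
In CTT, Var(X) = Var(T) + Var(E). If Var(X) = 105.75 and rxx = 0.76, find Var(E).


var_true = rxx * var_obs = 0.76 * 105.75 = 80.37
var_error = var_obs - var_true
var_error = 105.75 - 80.37
var_error = 25.38

25.38


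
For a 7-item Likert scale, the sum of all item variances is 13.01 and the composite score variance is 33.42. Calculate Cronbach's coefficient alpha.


alpha = (k/(k-1)) * (1 - sum(si^2)/s_total^2)
= (7/6) * (1 - 13.01/33.42)
alpha = 0.7125

0.7125


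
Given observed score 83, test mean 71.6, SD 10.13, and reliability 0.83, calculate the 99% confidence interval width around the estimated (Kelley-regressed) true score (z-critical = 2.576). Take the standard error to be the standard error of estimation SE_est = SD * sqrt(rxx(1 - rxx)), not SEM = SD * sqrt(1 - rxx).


True score estimate = 0.83*83 + 0.17*71.6 = 81.062
SE_est = SD * sqrt(rxx * (1 - rxx)) = 10.13 * sqrt(0.83 * 0.17) = 10.13 * sqrt(0.1411) = 3.80516
CI = T_est +/- z * SE_est, so width = 2 * z * SE_est = 2 * 2.576 * 3.80516
Width = 19.6042

19.6042


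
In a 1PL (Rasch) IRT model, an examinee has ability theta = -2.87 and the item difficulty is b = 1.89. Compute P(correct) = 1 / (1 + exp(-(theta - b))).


theta - b = -2.87 - 1.89 = -4.76
exp(-(theta - b)) = exp(4.76) = 116.7459
P = 1 / (1 + 116.7459)
P = 0.0085

0.0085


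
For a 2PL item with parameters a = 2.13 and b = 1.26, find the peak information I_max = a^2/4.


For 2PL, max info at theta = b = 1.26
I_max = a^2 / 4 = 2.13^2 / 4
= 4.5369 / 4
I_max = 1.1342

1.1342


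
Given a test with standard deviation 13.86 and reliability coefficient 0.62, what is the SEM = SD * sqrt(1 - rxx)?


SEM = SD * sqrt(1 - rxx)
SEM = 13.86 * sqrt(1 - 0.62)
SEM = 13.86 * sqrt(0.38) = 13.86 * 0.616441
SEM = 8.5439

8.5439


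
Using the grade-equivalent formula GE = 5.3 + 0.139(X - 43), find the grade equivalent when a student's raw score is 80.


raw - median = 80 - 43 = 37
slope * diff = 0.139 * 37 = 5.143
GE = 5.3 + 5.143
GE = 10.443

10.443


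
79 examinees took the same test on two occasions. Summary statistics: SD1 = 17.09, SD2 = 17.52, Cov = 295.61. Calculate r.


r = cov(X,Y) / (SD_X * SD_Y)
r = 295.61 / (17.09 * 17.52)
r = 295.61 / 299.4168
r = 0.9873

0.9873


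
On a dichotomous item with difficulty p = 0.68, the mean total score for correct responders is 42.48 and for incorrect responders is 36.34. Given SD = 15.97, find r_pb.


q = 1 - p = 0.32
rpb = ((M1 - M0) / SD) * sqrt(p * q)
rpb = ((42.48 - 36.34) / 15.97) * sqrt(0.68 * 0.32)
rpb = 0.1793

0.1793


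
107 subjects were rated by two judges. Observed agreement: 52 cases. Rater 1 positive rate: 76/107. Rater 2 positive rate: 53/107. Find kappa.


P_o = 52/107 = 0.485981
P_e = (76*53 + 31*54) / 11449 = 0.498035
kappa = (P_o - P_e) / (1 - P_e)
kappa = (0.485981 - 0.498035) / (1 - 0.498035)
kappa = -0.024

-0.024


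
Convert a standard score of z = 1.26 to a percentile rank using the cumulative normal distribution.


CDF(z) = 0.5 * (1 + erf(z/sqrt(2)))
erf(0.891) = 0.7923
CDF = 0.8962
Percentile rank = 0.8962 * 100 = 89.62

89.62


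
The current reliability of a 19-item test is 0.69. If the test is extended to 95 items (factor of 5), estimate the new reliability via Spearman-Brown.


r_new = (n * rxx) / (1 + (n-1) * rxx)
r_new = (5 * 0.69) / (1 + 4 * 0.69)
r_new = 3.45 / 3.76
r_new = 0.9176

0.9176


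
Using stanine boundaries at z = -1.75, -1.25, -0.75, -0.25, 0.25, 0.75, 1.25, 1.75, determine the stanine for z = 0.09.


Stanine boundaries: [-1.75, -1.25, -0.75, -0.25, 0.25, 0.75, 1.25, 1.75]
z = 0.09
Check each boundary:
  z >= -1.75 -> could be stanine 2
  z >= -1.25 -> could be stanine 3
  z >= -0.75 -> could be stanine 4
  z >= -0.25 -> could be stanine 5
  z < 0.25
  z < 0.75
  z < 1.25
  z < 1.75
Highest qualifying boundary gives stanine = 5

5


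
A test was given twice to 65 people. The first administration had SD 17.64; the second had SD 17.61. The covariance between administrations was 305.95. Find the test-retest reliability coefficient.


r = cov(X,Y) / (SD_X * SD_Y)
r = 305.95 / (17.64 * 17.61)
r = 305.95 / 310.6404
r = 0.9849

0.9849


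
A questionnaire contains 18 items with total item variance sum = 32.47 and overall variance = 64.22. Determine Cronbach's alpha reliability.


alpha = (k/(k-1)) * (1 - sum(si^2)/s_total^2)
= (18/17) * (1 - 32.47/64.22)
alpha = 0.5235

0.5235


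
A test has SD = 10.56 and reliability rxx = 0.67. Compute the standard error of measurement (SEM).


SEM = SD * sqrt(1 - rxx)
SEM = 10.56 * sqrt(1 - 0.67)
SEM = 10.56 * sqrt(0.33) = 10.56 * 0.574456
SEM = 6.0663

6.0663


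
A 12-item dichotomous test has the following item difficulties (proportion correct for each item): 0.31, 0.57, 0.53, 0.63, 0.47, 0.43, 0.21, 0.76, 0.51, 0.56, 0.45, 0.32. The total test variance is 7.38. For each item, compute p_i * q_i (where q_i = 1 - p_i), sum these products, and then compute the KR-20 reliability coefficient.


For each item, compute p_i * q_i:
  Item 1: 0.31 * 0.69 = 0.2139
  Item 2: 0.57 * 0.43 = 0.2451
  Item 3: 0.53 * 0.47 = 0.2491
  Item 4: 0.63 * 0.37 = 0.2331
  Item 5: 0.47 * 0.53 = 0.2491
  Item 6: 0.43 * 0.57 = 0.2451
  Item 7: 0.21 * 0.79 = 0.1659
  Item 8: 0.76 * 0.24 = 0.1824
  Item 9: 0.51 * 0.49 = 0.2499
  Item 10: 0.56 * 0.44 = 0.2464
  Item 11: 0.45 * 0.55 = 0.2475
  Item 12: 0.32 * 0.68 = 0.2176
Sum(p_i * q_i) = 0.2139 + 0.2451 + 0.2491 + 0.2331 + 0.2491 + 0.2451 + 0.1659 + 0.1824 + 0.2499 + 0.2464 + 0.2475 + 0.2176 = 2.7451
KR-20 = (k/(k-1)) * (1 - Sum(p_i*q_i) / Var_total)
= (12/11) * (1 - 2.7451/7.38)
= 1.0909 * 0.628
KR-20 = 0.6851

0.6851


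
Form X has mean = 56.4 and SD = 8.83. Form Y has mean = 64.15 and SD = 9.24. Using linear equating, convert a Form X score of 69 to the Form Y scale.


slope = SD_Y / SD_X = 9.24 / 8.83 ~ 1.0464
intercept = mean_Y - slope * mean_X = 64.15 - (9.24 / 8.83) * 56.4 ~ 5.1312
Y = slope * X + intercept. To avoid rounding drift from the rounded slope/intercept, evaluate the equivalent form Y = mean_Y + SD_Y * (X - mean_X) / SD_X at full precision:
Y = 64.15 + 9.24 * (69 - 56.4) / 8.83
Y = 64.15 + 9.24 * 12.6 / 8.83
Y = 64.15 + 116.424 / 8.83
Y = 64.15 + 13.1851
Y = 77.3351

77.3351


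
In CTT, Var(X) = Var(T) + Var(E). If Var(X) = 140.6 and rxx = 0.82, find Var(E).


var_true = rxx * var_obs = 0.82 * 140.6 = 115.292
var_error = var_obs - var_true
var_error = 140.6 - 115.292
var_error = 25.308

25.308


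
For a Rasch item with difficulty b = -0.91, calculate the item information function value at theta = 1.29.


P = 1/(1+exp(-(1.29--0.91))) = 0.9002
I = P*(1-P) = 0.9002 * 0.0998
I = 0.0898

0.0898


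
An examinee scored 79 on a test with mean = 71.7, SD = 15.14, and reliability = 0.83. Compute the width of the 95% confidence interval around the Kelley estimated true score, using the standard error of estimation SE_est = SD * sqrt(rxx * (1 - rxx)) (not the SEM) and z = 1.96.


True score estimate = 0.83*79 + 0.17*71.7 = 77.759
SE_est = SD * sqrt(rxx * (1 - rxx)) = 15.14 * sqrt(0.83 * 0.17) = 15.14 * sqrt(0.1411) = 5.687081
CI = T_est +/- z * SE_est, so width = 2 * z * SE_est = 2 * 1.96 * 5.687081
Width = 22.2934

22.2934


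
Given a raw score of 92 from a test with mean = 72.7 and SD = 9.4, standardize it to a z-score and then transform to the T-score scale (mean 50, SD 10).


z = (X - mean) / SD = (92 - 72.7) / 9.4
z = 19.3 / 9.4
z = 2.0532
T-score = T = 50 + 10z
Carry z at full precision (z = 19.3 / 9.4) into the conversion:
T-score = 50 + 10 * (19.3 / 9.4) = 50 + 193 / 9.4
T-score = 50 + 20.5319
T-score = 70.5319

70.5319


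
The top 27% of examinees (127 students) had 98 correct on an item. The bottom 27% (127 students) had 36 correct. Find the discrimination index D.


p_upper = 98/127 = 0.7717
p_lower = 36/127 = 0.2835
D = 0.7717 - 0.2835 = 0.4882

0.4882


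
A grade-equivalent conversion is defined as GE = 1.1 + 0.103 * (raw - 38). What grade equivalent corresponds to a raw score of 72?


raw - median = 72 - 38 = 34
slope * diff = 0.103 * 34 = 3.502
GE = 1.1 + 3.502
GE = 4.602

4.602


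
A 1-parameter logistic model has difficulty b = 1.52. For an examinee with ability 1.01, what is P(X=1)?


theta - b = 1.01 - 1.52 = -0.51
exp(-(theta - b)) = exp(0.51) = 1.6653
P = 1 / (1 + 1.6653)
P = 0.3752

0.3752


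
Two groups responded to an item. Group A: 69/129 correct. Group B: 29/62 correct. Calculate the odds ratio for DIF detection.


Odds_A = 69/60 = 1.15
Odds_B = 29/33 = 0.8788
OR = Odds_A / Odds_B = 1.15 / 0.8788
Exactly, OR = (69 * 33) / (60 * 29) = 2277 / 1740
OR = 1.3086

1.3086


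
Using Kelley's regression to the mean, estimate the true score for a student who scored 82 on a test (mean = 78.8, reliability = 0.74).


T_est = rxx * X + (1 - rxx) * mean
T_est = 0.74 * 82 + 0.26 * 78.8
T_est = 60.68 + 20.488
T_est = 81.168

81.168


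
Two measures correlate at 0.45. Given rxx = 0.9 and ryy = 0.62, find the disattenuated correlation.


r_corrected = rxy / sqrt(rxx * ryy)
= 0.45 / sqrt(0.9 * 0.62)
= 0.45 / sqrt(0.558)
= 0.45 / 0.746994
r_corrected = 0.6024

0.6024


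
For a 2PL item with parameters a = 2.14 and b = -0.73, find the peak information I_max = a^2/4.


For 2PL, max info at theta = b = -0.73
I_max = a^2 / 4 = 2.14^2 / 4
= 4.5796 / 4
I_max = 1.1449

1.1449


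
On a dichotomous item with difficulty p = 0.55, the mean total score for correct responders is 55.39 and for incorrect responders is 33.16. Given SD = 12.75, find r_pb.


q = 1 - p = 0.45
rpb = ((M1 - M0) / SD) * sqrt(p * q)
rpb = ((55.39 - 33.16) / 12.75) * sqrt(0.55 * 0.45)
rpb = 0.8674

0.8674


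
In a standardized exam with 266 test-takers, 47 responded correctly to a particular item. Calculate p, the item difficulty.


Item difficulty p = number correct / total examinees
p = 47 / 266
p = 0.1767

0.1767


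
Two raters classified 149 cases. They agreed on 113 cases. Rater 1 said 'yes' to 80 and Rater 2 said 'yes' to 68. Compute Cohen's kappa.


P_o = 113/149 = 0.758389
P_e = (80*68 + 69*81) / 22201 = 0.496779
kappa = (P_o - P_e) / (1 - P_e)
kappa = (0.758389 - 0.496779) / (1 - 0.496779)
kappa = 0.5199

0.5199


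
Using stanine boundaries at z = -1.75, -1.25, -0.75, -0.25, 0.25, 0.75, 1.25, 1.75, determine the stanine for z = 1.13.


Stanine boundaries: [-1.75, -1.25, -0.75, -0.25, 0.25, 0.75, 1.25, 1.75]
z = 1.13
Check each boundary:
  z >= -1.75 -> could be stanine 2
  z >= -1.25 -> could be stanine 3
  z >= -0.75 -> could be stanine 4
  z >= -0.25 -> could be stanine 5
  z >= 0.25 -> could be stanine 6
  z >= 0.75 -> could be stanine 7
  z < 1.25
  z < 1.75
Highest qualifying boundary gives stanine = 7

7


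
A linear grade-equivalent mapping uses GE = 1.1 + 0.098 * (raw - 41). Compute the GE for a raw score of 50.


raw - median = 50 - 41 = 9
slope * diff = 0.098 * 9 = 0.882
GE = 1.1 + 0.882
GE = 1.982

1.982


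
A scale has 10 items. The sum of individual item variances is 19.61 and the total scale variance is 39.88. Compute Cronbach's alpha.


alpha = (k/(k-1)) * (1 - sum(si^2)/s_total^2)
= (10/9) * (1 - 19.61/39.88)
alpha = 0.5647

0.5647


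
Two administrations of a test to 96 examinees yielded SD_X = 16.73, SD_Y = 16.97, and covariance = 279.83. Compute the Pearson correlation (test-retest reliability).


r = cov(X,Y) / (SD_X * SD_Y)
r = 279.83 / (16.73 * 16.97)
r = 279.83 / 283.9081
r = 0.9856

0.9856


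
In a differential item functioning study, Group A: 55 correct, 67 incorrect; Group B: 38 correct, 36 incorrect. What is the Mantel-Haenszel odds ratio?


Odds_A = 55/67 = 0.8209
Odds_B = 38/36 = 1.0556
OR = Odds_A / Odds_B = 0.8209 / 1.0556
Exactly, OR = (55 * 36) / (67 * 38) = 1980 / 2546
OR = 0.7777

0.7777


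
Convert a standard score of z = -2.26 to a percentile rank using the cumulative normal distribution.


CDF(z) = 0.5 * (1 + erf(z/sqrt(2)))
erf(-1.5981) = -0.9762
CDF = 0.0119
Percentile rank = 0.0119 * 100 = 1.19

1.19


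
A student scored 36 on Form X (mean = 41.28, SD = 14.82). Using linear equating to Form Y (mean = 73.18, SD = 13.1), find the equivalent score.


slope = SD_Y / SD_X = 13.1 / 14.82 ~ 0.8839
intercept = mean_Y - slope * mean_X = 73.18 - (13.1 / 14.82) * 41.28 ~ 36.6909
Y = slope * X + intercept. To avoid rounding drift from the rounded slope/intercept, evaluate the equivalent form Y = mean_Y + SD_Y * (X - mean_X) / SD_X at full precision:
Y = 73.18 + 13.1 * (36 - 41.28) / 14.82
Y = 73.18 - 13.1 * 5.28 / 14.82
Y = 73.18 - 69.168 / 14.82
Y = 73.18 - 4.6672
Y = 68.5128

68.5128


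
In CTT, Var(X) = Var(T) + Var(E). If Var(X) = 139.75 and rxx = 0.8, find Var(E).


var_true = rxx * var_obs = 0.8 * 139.75 = 111.8
var_error = var_obs - var_true
var_error = 139.75 - 111.8
var_error = 27.95

27.95


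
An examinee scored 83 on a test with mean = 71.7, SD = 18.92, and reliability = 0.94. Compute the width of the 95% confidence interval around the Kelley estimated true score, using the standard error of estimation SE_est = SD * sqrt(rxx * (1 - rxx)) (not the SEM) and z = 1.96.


True score estimate = 0.94*83 + 0.06*71.7 = 82.322
SE_est = SD * sqrt(rxx * (1 - rxx)) = 18.92 * sqrt(0.94 * 0.06) = 18.92 * sqrt(0.0564) = 4.493251
CI = T_est +/- z * SE_est, so width = 2 * z * SE_est = 2 * 1.96 * 4.493251
Width = 17.6135

17.6135


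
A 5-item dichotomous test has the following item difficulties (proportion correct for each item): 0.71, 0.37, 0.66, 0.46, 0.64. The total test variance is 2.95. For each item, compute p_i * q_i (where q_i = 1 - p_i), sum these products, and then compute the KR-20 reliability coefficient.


For each item, compute p_i * q_i:
  Item 1: 0.71 * 0.29 = 0.2059
  Item 2: 0.37 * 0.63 = 0.2331
  Item 3: 0.66 * 0.34 = 0.2244
  Item 4: 0.46 * 0.54 = 0.2484
  Item 5: 0.64 * 0.36 = 0.2304
Sum(p_i * q_i) = 0.2059 + 0.2331 + 0.2244 + 0.2484 + 0.2304 = 1.1422
KR-20 = (k/(k-1)) * (1 - Sum(p_i*q_i) / Var_total)
= (5/4) * (1 - 1.1422/2.95)
= 1.25 * 0.6128
KR-20 = 0.766

0.766


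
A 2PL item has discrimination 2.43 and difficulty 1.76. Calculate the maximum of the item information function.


For 2PL, max info at theta = b = 1.76
I_max = a^2 / 4 = 2.43^2 / 4
= 5.9049 / 4
I_max = 1.4762

1.4762


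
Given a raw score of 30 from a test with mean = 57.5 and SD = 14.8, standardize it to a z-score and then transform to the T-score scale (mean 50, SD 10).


z = (X - mean) / SD = (30 - 57.5) / 14.8
z = -27.5 / 14.8
z = -1.8581
T-score = T = 50 + 10z
Carry z at full precision (z = -27.5 / 14.8) into the conversion:
T-score = 50 + 10 * (-27.5 / 14.8) = 50 + -275 / 14.8
T-score = 50 + -18.5811
T-score = 31.4189

31.4189


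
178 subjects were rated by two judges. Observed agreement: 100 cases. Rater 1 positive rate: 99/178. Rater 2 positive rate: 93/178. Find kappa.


P_o = 100/178 = 0.561798
P_e = (99*93 + 79*85) / 31684 = 0.502525
kappa = (P_o - P_e) / (1 - P_e)
kappa = (0.561798 - 0.502525) / (1 - 0.502525)
kappa = 0.1191

0.1191


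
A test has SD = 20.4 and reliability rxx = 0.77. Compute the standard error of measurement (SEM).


SEM = SD * sqrt(1 - rxx)
SEM = 20.4 * sqrt(1 - 0.77)
SEM = 20.4 * sqrt(0.23) = 20.4 * 0.479583
SEM = 9.7835

9.7835


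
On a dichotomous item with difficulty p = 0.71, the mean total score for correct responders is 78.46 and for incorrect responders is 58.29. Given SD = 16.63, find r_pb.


q = 1 - p = 0.29
rpb = ((M1 - M0) / SD) * sqrt(p * q)
rpb = ((78.46 - 58.29) / 16.63) * sqrt(0.71 * 0.29)
rpb = 0.5504

0.5504


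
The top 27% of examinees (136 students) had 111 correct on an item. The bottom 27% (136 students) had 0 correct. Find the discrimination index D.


p_upper = 111/136 = 0.8162
p_lower = 0/136 = 0.0
D = 0.8162 - 0.0 = 0.8162

0.8162


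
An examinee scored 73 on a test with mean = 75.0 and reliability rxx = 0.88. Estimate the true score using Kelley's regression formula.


T_est = rxx * X + (1 - rxx) * mean
T_est = 0.88 * 73 + 0.12 * 75.0
T_est = 64.24 + 9.0
T_est = 73.24

73.24


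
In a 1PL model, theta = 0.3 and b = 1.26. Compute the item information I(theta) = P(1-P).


P = 1/(1+exp(-(0.3-1.26))) = 0.2769
I = P*(1-P) = 0.2769 * 0.7231
I = 0.2002

0.2002


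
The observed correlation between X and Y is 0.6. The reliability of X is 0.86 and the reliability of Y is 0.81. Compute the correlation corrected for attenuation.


r_corrected = rxy / sqrt(rxx * ryy)
= 0.6 / sqrt(0.86 * 0.81)
= 0.6 / sqrt(0.6966)
= 0.6 / 0.834626
r_corrected = 0.7189

0.7189


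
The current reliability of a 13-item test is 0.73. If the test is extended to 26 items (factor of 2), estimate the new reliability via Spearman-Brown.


r_new = (n * rxx) / (1 + (n-1) * rxx)
r_new = (2 * 0.73) / (1 + 1 * 0.73)
r_new = 1.46 / 1.73
r_new = 0.8439

0.8439


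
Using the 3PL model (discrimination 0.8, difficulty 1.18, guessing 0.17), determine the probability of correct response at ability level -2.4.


logit = 0.8*(-2.4 - 1.18) = -2.864
P* = 1/(1 + exp(--2.864)) = 0.054
P = 0.17 + (1 - 0.17) * 0.054
P = 0.2148

0.2148


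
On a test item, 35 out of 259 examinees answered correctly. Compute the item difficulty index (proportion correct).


Item difficulty p = number correct / total examinees
p = 35 / 259
p = 0.1351

0.1351


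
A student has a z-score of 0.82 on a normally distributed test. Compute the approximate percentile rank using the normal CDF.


CDF(z) = 0.5 * (1 + erf(z/sqrt(2)))
erf(0.5798) = 0.5878
CDF = 0.7939
Percentile rank = 0.7939 * 100 = 79.39

79.39


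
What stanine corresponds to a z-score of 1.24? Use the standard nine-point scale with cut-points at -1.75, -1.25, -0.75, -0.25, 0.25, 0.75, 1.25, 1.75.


Stanine boundaries: [-1.75, -1.25, -0.75, -0.25, 0.25, 0.75, 1.25, 1.75]
z = 1.24
Check each boundary:
  z >= -1.75 -> could be stanine 2
  z >= -1.25 -> could be stanine 3
  z >= -0.75 -> could be stanine 4
  z >= -0.25 -> could be stanine 5
  z >= 0.25 -> could be stanine 6
  z >= 0.75 -> could be stanine 7
  z < 1.25
  z < 1.75
Highest qualifying boundary gives stanine = 7

7
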